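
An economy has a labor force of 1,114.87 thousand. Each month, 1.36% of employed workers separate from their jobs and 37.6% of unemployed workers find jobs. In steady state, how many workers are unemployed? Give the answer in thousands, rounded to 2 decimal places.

About 38.92 thousand are unemployed in steady state.

Steady-state unemployment rate u* = s/(s+f) = 1.36/(1.36+37.6) = 0.034908.
Unemployed = u* × labor force = 0.034908 × 1,114.87 ≈ 38.92 thousand.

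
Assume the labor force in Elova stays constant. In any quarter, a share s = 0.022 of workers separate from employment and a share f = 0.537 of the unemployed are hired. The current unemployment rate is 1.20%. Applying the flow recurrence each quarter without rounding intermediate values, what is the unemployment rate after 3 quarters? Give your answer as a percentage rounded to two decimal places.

With a fixed labor force, u_{t+1} = u_t + s·(1−u_t) − f·u_t = u_t·(1−s−f) + s.
Here 1−s−f = 0.441 and s = 0.022.
u_1 = 0.012000 × 0.441 + 0.022 = 0.027292.
u_2 = 0.027292 × 0.441 + 0.022 = 0.034036.
u_3 = 0.034036 × 0.441 + 0.022 = 0.037010.

Unemployment rate after three quarters ≈ 3.70%.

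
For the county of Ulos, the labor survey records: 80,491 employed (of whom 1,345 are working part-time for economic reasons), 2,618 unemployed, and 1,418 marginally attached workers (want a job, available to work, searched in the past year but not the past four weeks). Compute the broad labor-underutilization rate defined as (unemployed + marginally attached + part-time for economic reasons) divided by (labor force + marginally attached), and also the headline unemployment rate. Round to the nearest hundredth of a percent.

Labor force = 80,491 + 2,618 = 83,109.
Numerator = 2,618 + 1,418 + 1,345 = 5,381.
Denominator = 83,109 + 1,418 = 84,527.
Broad rate = 5,381 / 84,527 = 6.37%.
Headline unemployment rate = 2,618 / 83,109 = 3.15%.

Broad underutilization rate ≈ 6.37%; headline unemployment rate ≈ 3.15%.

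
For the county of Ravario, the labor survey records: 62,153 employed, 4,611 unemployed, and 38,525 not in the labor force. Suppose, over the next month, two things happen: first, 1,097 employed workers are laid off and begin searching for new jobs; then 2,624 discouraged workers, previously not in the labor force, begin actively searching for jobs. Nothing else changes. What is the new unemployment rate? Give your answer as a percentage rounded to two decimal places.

New unemployment rate ≈ 12.01%.

Initially, labor force = 62,153 + 4,611 = 66,764, so u = 4,611/66,764 = 6.91%.
After the first change, employed falls and unemployed rises by 1,097; labor force unchanged → E = 61,056, U = 5,708, labor force = 66,764.
After the second change, unemployed and labor force both rise by 2,624 → E = 61,056, U = 8,332, labor force = 69,388.
New unemployment rate = 8,332 / 69,388 = 12.01%.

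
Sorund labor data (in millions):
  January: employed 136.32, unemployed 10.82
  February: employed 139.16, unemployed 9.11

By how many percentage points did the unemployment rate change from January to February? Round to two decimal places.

The unemployment rate changed by −1.21 percentage points.

January: labor force = 136.32 + 10.82 = 147.14; u = 10.82/147.14 = 7.35%.
February: labor force = 139.16 + 9.11 = 148.27; u = 9.11/148.27 = 6.14%.
Change = 6.14% − 7.35% = −1.21 pp.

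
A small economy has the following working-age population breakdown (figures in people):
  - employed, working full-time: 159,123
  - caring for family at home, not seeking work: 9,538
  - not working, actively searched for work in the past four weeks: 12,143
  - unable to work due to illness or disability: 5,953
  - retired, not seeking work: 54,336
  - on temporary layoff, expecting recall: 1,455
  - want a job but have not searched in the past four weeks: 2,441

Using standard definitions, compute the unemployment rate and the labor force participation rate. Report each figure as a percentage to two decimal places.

Employed = 159,123.
Unemployed = 12,143 + 1,455 = 13,598 (jobless and actively searching, or on temporary layoff).
Labor force = 159,123 + 13,598 = 172,721.
Not in labor force = 9,538 + 5,953 + 54,336 + 2,441 = 72,268 (those not working and not actively searching are outside the labor force — including those who want a job but have given up searching).
Civilian working-age population = 172,721 + 72,268 = 244,989.
Unemployment rate = 13,598 / 172,721 = 7.87%.
Labor force participation rate = 172,721 / 244,989 = 70.50%.

Unemployment rate ≈ 7.87%; labor force participation rate ≈ 70.50%.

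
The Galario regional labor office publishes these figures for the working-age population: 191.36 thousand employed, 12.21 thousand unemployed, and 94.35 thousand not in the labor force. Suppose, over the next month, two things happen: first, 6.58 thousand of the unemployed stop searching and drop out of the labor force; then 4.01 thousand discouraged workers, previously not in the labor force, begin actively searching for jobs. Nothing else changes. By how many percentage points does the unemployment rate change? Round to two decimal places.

The unemployment rate changes by −1.20 percentage points.

Initially, labor force = 191.36 + 12.21 = 203.57 thousand, so u = 12.21/203.57 = 6.00%.
After the first change, unemployed and labor force both fall by 6.58 → E = 191.36, U = 5.63, labor force = 196.99 thousand.
After the second change, unemployed and labor force both rise by 4.01 → E = 191.36, U = 9.64, labor force = 201.00 thousand.
New unemployment rate = 9.64 / 201.00 = 4.80%.
Change = 4.80% − 6.00% = −1.20 percentage points.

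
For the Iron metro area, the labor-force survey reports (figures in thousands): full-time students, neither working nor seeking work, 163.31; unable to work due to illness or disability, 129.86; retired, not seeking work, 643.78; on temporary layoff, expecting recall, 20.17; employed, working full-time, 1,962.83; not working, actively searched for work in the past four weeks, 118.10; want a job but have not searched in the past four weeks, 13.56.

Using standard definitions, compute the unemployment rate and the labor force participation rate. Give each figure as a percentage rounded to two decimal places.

Unemployment rate ≈ 6.58%; labor force participation rate ≈ 68.85%.

Employed = 1,962.83 thousand.
Unemployed = 20.17 + 118.10 = 138.27 thousand (jobless and actively searching, or on temporary layoff).
Labor force = 1,962.83 + 138.27 = 2,101.10 thousand.
Not in labor force = 163.31 + 129.86 + 643.78 + 13.56 = 950.51 thousand (those not working and not actively searching are outside the labor force — including those who want a job but have given up searching).
Civilian working-age population = 2,101.10 + 950.51 = 3,051.61 thousand.
Unemployment rate = 138.27 / 2,101.10 = 6.58%.
Labor force participation rate = 2,101.10 / 3,051.61 = 68.85%.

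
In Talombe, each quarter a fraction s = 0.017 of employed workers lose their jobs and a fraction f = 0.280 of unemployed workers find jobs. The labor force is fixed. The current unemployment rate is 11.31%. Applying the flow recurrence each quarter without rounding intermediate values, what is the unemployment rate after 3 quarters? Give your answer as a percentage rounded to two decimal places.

Unemployment rate after three quarters ≈ 7.66%.

With a fixed labor force, u_{t+1} = u_t + s·(1−u_t) − f·u_t = u_t·(1−s−f) + s.
Here 1−s−f = 0.703 and s = 0.017.
u_1 = 0.113100 × 0.703 + 0.017 = 0.096509.
u_2 = 0.096509 × 0.703 + 0.017 = 0.084846.
u_3 = 0.084846 × 0.703 + 0.017 = 0.076647.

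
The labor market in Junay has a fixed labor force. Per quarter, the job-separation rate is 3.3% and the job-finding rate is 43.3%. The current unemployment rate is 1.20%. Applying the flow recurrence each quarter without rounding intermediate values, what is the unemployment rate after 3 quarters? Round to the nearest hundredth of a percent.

With a fixed labor force, u_{t+1} = u_t + s·(1−u_t) − f·u_t = u_t·(1−s−f) + s.
Here 1−s−f = 0.534 and s = 0.033.
u_1 = 0.012000 × 0.534 + 0.033 = 0.039408.
u_2 = 0.039408 × 0.534 + 0.033 = 0.054044.
u_3 = 0.054044 × 0.534 + 0.033 = 0.061859.

Unemployment rate after three quarters ≈ 6.19%.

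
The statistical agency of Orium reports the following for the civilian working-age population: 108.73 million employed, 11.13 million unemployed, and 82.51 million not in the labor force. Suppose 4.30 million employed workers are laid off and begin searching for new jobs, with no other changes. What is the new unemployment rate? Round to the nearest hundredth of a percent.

Initially, labor force = 108.73 + 11.13 = 119.86 million, so u = 11.13/119.86 = 9.29%.
After the change, employed falls and unemployed rises by 4.30; labor force unchanged → E = 104.43, U = 15.43, labor force = 119.86 million.
New unemployment rate = 15.43 / 119.86 = 12.87%.

New unemployment rate ≈ 12.87%.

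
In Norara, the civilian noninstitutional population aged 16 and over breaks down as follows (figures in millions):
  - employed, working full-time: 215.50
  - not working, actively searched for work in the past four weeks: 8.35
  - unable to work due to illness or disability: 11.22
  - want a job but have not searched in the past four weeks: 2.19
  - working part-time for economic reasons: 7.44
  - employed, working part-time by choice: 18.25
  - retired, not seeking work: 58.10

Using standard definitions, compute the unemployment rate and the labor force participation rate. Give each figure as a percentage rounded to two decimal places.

Employed = 215.50 + 7.44 + 18.25 = 241.19 million (anyone who worked, including part-time for economic reasons, counts as employed).
Unemployed = 8.35 million.
Labor force = 241.19 + 8.35 = 249.54 million.
Not in labor force = 11.22 + 2.19 + 58.10 = 71.51 million (those not working and not actively searching are outside the labor force — including those who want a job but have given up searching).
Civilian working-age population = 249.54 + 71.51 = 321.05 million.
Unemployment rate = 8.35 / 249.54 = 3.35%.
Labor force participation rate = 249.54 / 321.05 = 77.73%.

Unemployment rate ≈ 3.35%; labor force participation rate ≈ 77.73%.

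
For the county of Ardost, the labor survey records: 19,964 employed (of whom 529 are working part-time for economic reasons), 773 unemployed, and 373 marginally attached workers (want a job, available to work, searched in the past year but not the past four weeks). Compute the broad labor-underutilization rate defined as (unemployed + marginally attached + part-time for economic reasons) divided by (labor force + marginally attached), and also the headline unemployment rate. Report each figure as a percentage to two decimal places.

Labor force = 19,964 + 773 = 20,737.
Numerator = 773 + 373 + 529 = 1,675.
Denominator = 20,737 + 373 = 21,110.
Broad rate = 1,675 / 21,110 = 7.93%.
Headline unemployment rate = 773 / 20,737 = 3.73%.

Broad underutilization rate ≈ 7.93%; headline unemployment rate ≈ 3.73%.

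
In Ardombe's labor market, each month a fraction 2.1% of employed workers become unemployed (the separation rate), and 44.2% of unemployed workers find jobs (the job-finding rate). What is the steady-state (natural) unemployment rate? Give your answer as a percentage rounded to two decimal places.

At steady state the flows balance: s·E = f·U, so U/(E+U) = s/(s+f).
u* = 2.1 / (2.1 + 44.2) = 2.1 / 46.30 = 4.54%.

Steady-state unemployment rate ≈ 4.54%.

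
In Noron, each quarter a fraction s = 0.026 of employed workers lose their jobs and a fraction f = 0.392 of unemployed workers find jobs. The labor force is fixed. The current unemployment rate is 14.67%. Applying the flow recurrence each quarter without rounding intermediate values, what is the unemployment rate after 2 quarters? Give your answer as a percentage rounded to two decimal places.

With a fixed labor force, u_{t+1} = u_t + s·(1−u_t) − f·u_t = u_t·(1−s−f) + s.
Here 1−s−f = 0.582 and s = 0.026.
u_1 = 0.146700 × 0.582 + 0.026 = 0.111379.
u_2 = 0.111379 × 0.582 + 0.026 = 0.090823.

Unemployment rate after two quarters ≈ 9.08%.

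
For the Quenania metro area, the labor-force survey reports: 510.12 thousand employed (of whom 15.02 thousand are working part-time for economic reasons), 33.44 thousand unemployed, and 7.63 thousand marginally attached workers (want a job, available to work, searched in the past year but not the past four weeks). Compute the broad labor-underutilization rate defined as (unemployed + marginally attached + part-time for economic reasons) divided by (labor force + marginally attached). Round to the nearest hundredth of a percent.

Labor force = 510.12 + 33.44 = 543.56 thousand.
Numerator = 33.44 + 7.63 + 15.02 = 56.09 thousand.
Denominator = 543.56 + 7.63 = 551.19 thousand.
Broad rate = 56.09 / 551.19 = 10.18%.

Broad underutilization rate ≈ 10.18%.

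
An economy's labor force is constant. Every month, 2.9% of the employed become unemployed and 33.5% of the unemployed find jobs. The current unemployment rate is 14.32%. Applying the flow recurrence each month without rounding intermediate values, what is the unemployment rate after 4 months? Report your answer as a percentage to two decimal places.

With a fixed labor force, u_{t+1} = u_t + s·(1−u_t) − f·u_t = u_t·(1−s−f) + s.
Here 1−s−f = 0.636 and s = 0.029.
u_1 = 0.143200 × 0.636 + 0.029 = 0.120075.
u_2 = 0.120075 × 0.636 + 0.029 = 0.105368.
u_3 = 0.105368 × 0.636 + 0.029 = 0.096014.
u_4 = 0.096014 × 0.636 + 0.029 = 0.090065.

Unemployment rate after four months ≈ 9.01%.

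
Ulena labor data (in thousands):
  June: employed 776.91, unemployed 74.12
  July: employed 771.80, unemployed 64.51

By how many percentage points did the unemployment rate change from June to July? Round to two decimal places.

June: labor force = 776.91 + 74.12 = 851.03; u = 74.12/851.03 = 8.71%.
July: labor force = 771.80 + 64.51 = 836.31; u = 64.51/836.31 = 7.71%.
Change = 7.71% − 8.71% = −1.00 pp.

The unemployment rate changed by −1.00 percentage points.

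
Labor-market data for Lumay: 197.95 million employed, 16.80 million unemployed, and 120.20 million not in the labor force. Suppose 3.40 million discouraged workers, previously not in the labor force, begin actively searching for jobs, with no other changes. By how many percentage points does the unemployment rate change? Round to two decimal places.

Initially, labor force = 197.95 + 16.80 = 214.75 million, so u = 16.80/214.75 = 7.82%.
After the change, unemployed and labor force both rise by 3.40 → E = 197.95, U = 20.20, labor force = 218.15 million.
New unemployment rate = 20.20 / 218.15 = 9.26%.
Change = 9.26% − 7.82% = +1.44 percentage points.

The unemployment rate changes by +1.44 percentage points.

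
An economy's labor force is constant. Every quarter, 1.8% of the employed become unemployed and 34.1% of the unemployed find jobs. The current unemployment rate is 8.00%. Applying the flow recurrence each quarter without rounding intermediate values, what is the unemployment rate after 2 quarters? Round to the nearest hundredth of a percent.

Unemployment rate after two quarters ≈ 6.24%.

With a fixed labor force, u_{t+1} = u_t + s·(1−u_t) − f·u_t = u_t·(1−s−f) + s.
Here 1−s−f = 0.641 and s = 0.018.
u_1 = 0.080000 × 0.641 + 0.018 = 0.069280.
u_2 = 0.069280 × 0.641 + 0.018 = 0.062408.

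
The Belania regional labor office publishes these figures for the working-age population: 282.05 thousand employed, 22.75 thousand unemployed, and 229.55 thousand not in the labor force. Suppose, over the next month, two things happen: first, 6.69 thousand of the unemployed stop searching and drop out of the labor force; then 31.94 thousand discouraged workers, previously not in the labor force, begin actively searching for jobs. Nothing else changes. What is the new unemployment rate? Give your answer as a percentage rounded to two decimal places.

Initially, labor force = 282.05 + 22.75 = 304.80 thousand, so u = 22.75/304.80 = 7.46%.
After the first change, unemployed and labor force both fall by 6.69 → E = 282.05, U = 16.06, labor force = 298.11 thousand.
After the second change, unemployed and labor force both rise by 31.94 → E = 282.05, U = 48.00, labor force = 330.05 thousand.
New unemployment rate = 48.00 / 330.05 = 14.54%.

New unemployment rate ≈ 14.54%.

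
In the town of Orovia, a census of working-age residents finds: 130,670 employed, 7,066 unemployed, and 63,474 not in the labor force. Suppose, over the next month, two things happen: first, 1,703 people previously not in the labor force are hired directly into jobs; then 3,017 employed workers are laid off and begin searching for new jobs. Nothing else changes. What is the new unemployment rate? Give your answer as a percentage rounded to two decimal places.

Initially, labor force = 130,670 + 7,066 = 137,736, so u = 7,066/137,736 = 5.13%.
After the first change, employed and labor force both rise by 1,703; unemployed unchanged → E = 132,373, U = 7,066, labor force = 139,439.
After the second change, employed falls and unemployed rises by 3,017; labor force unchanged → E = 129,356, U = 10,083, labor force = 139,439.
New unemployment rate = 10,083 / 139,439 = 7.23%.

New unemployment rate ≈ 7.23%.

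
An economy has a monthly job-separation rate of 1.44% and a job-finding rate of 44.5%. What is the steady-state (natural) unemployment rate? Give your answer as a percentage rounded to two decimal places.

At steady state the flows balance: s·E = f·U, so U/(E+U) = s/(s+f).
u* = 1.44 / (1.44 + 44.5) = 1.44 / 45.94 = 3.13%.

Steady-state unemployment rate ≈ 3.13%.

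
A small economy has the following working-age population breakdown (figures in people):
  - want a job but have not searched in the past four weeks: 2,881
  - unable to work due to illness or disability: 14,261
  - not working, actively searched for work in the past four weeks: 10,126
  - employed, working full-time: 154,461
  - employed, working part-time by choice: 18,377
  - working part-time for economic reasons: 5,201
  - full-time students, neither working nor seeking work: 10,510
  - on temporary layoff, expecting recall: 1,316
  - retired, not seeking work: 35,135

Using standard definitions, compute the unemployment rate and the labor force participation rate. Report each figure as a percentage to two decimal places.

Unemployment rate ≈ 6.04%; labor force participation rate ≈ 75.11%.

Employed = 154,461 + 18,377 + 5,201 = 178,039 (anyone who worked, including part-time for economic reasons, counts as employed).
Unemployed = 10,126 + 1,316 = 11,442 (jobless and actively searching, or on temporary layoff).
Labor force = 178,039 + 11,442 = 189,481.
Not in labor force = 2,881 + 14,261 + 10,510 + 35,135 = 62,787 (those not working and not actively searching are outside the labor force — including those who want a job but have given up searching).
Civilian working-age population = 189,481 + 62,787 = 252,268.
Unemployment rate = 11,442 / 189,481 = 6.04%.
Labor force participation rate = 189,481 / 252,268 = 75.11%.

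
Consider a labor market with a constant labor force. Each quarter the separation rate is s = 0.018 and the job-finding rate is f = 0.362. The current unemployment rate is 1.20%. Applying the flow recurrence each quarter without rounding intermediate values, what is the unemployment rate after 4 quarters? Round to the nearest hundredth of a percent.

With a fixed labor force, u_{t+1} = u_t + s·(1−u_t) − f·u_t = u_t·(1−s−f) + s.
Here 1−s−f = 0.620 and s = 0.018.
u_1 = 0.012000 × 0.620 + 0.018 = 0.025440.
u_2 = 0.025440 × 0.620 + 0.018 = 0.033773.
u_3 = 0.033773 × 0.620 + 0.018 = 0.038939.
u_4 = 0.038939 × 0.620 + 0.018 = 0.042142.

Unemployment rate after four quarters ≈ 4.21%.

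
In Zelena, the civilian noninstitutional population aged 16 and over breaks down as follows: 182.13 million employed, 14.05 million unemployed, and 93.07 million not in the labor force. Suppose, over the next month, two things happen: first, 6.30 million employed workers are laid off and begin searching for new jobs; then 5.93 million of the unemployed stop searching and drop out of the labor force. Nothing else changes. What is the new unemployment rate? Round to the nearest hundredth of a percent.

Initially, labor force = 182.13 + 14.05 = 196.18 million, so u = 14.05/196.18 = 7.16%.
After the first change, employed falls and unemployed rises by 6.30; labor force unchanged → E = 175.83, U = 20.35, labor force = 196.18 million.
After the second change, unemployed and labor force both fall by 5.93 → E = 175.83, U = 14.42, labor force = 190.25 million.
New unemployment rate = 14.42 / 190.25 = 7.58%.

New unemployment rate ≈ 7.58%.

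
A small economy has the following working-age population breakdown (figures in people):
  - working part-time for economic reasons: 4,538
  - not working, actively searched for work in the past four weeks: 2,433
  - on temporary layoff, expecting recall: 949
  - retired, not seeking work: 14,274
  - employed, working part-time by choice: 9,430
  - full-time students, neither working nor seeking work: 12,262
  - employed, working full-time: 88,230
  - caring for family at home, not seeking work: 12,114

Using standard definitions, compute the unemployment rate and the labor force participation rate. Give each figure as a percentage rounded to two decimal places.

Unemployment rate ≈ 3.20%; labor force participation rate ≈ 73.20%.

Employed = 4,538 + 9,430 + 88,230 = 102,198 (anyone who worked, including part-time for economic reasons, counts as employed).
Unemployed = 2,433 + 949 = 3,382 (jobless and actively searching, or on temporary layoff).
Labor force = 102,198 + 3,382 = 105,580.
Not in labor force = 14,274 + 12,262 + 12,114 = 38,650 (those not working and not actively searching are outside the labor force).
Civilian working-age population = 105,580 + 38,650 = 144,230.
Unemployment rate = 3,382 / 105,580 = 3.20%.
Labor force participation rate = 105,580 / 144,230 = 73.20%.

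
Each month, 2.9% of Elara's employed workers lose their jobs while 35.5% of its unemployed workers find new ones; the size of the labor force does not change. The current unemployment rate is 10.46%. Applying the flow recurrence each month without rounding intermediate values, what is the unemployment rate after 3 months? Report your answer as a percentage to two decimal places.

With a fixed labor force, u_{t+1} = u_t + s·(1−u_t) − f·u_t = u_t·(1−s−f) + s.
Here 1−s−f = 0.616 and s = 0.029.
u_1 = 0.104600 × 0.616 + 0.029 = 0.093434.
u_2 = 0.093434 × 0.616 + 0.029 = 0.086555.
u_3 = 0.086555 × 0.616 + 0.029 = 0.082318.

Unemployment rate after three months ≈ 8.23%.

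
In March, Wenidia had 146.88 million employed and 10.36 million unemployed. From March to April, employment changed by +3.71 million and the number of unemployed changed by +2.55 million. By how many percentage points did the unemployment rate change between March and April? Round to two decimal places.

March: labor force = 146.88 + 10.36 = 157.24; u = 10.36/157.24 = 6.59%.
April: labor force = 150.59 + 12.91 = 163.50; u = 12.91/163.50 = 7.90%.
Change = 7.90% − 6.59% = +1.31 pp.

The unemployment rate changed by +1.31 percentage points.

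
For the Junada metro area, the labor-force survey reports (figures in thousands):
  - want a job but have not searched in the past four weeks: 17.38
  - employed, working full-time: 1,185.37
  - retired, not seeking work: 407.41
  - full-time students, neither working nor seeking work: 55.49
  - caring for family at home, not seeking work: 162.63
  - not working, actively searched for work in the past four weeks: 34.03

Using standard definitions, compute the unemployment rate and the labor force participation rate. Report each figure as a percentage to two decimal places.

Employed = 1,185.37 thousand.
Unemployed = 34.03 thousand.
Labor force = 1,185.37 + 34.03 = 1,219.40 thousand.
Not in labor force = 17.38 + 407.41 + 55.49 + 162.63 = 642.91 thousand (those not working and not actively searching are outside the labor force — including those who want a job but have given up searching).
Civilian working-age population = 1,219.40 + 642.91 = 1,862.31 thousand.
Unemployment rate = 34.03 / 1,219.40 = 2.79%.
Labor force participation rate = 1,219.40 / 1,862.31 = 65.48%.

Unemployment rate ≈ 2.79%; labor force participation rate ≈ 65.48%.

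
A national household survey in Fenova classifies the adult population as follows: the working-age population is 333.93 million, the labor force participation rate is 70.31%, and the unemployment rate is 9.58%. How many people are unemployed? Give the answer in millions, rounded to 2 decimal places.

Labor force = 0.7031 × 333.93 = 234.79 million.
Unemployed = 0.0958 × 234.79 ≈ 22.49 million.

About 22.49 million are unemployed.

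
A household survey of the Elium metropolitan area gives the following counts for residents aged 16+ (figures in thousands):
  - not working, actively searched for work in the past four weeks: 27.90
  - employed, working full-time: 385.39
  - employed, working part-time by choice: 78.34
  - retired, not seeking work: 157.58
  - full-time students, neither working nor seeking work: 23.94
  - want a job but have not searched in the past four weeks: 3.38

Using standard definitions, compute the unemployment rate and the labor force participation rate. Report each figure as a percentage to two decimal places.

Employed = 385.39 + 78.34 = 463.73 thousand.
Unemployed = 27.90 thousand.
Labor force = 463.73 + 27.90 = 491.63 thousand.
Not in labor force = 157.58 + 23.94 + 3.38 = 184.90 thousand (those not working and not actively searching are outside the labor force — including those who want a job but have given up searching).
Civilian working-age population = 491.63 + 184.90 = 676.53 thousand.
Unemployment rate = 27.90 / 491.63 = 5.67%.
Labor force participation rate = 491.63 / 676.53 = 72.67%.

Unemployment rate ≈ 5.67%; labor force participation rate ≈ 72.67%.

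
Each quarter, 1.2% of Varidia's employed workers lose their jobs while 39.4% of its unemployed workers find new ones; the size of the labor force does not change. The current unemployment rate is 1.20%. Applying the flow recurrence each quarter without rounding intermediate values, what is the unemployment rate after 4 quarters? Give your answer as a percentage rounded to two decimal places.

Unemployment rate after four quarters ≈ 2.74%.

With a fixed labor force, u_{t+1} = u_t + s·(1−u_t) − f·u_t = u_t·(1−s−f) + s.
Here 1−s−f = 0.594 and s = 0.012.
u_1 = 0.012000 × 0.594 + 0.012 = 0.019128.
u_2 = 0.019128 × 0.594 + 0.012 = 0.023362.
u_3 = 0.023362 × 0.594 + 0.012 = 0.025877.
u_4 = 0.025877 × 0.594 + 0.012 = 0.027371.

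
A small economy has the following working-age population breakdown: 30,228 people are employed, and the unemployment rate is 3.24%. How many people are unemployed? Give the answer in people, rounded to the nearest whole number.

Let U be the number unemployed. The labor force is E + U, and U/(E+U) = 0.0324.
So U = 0.0324 × 30,228 / (1 − 0.0324) = 979.39 / 0.9676 ≈ 1,012.

About 1,012 are unemployed.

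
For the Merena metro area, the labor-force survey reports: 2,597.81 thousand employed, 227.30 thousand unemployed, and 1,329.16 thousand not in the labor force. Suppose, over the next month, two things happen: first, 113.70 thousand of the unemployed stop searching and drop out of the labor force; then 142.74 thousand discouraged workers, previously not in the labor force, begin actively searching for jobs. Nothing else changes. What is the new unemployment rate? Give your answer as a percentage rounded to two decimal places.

Initially, labor force = 2,597.81 + 227.30 = 2,825.11 thousand, so u = 227.30/2,825.11 = 8.05%.
After the first change, unemployed and labor force both fall by 113.70 → E = 2,597.81, U = 113.60, labor force = 2,711.41 thousand.
After the second change, unemployed and labor force both rise by 142.74 → E = 2,597.81, U = 256.34, labor force = 2,854.15 thousand.
New unemployment rate = 256.34 / 2,854.15 = 8.98%.

New unemployment rate ≈ 8.98%.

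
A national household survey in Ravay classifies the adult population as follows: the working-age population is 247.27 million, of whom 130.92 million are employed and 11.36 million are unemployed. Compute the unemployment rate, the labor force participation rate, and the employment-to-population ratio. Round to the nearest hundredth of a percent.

Labor force = employed + unemployed = 130.92 + 11.36 = 142.28 million.
Unemployment rate = 11.36 / 142.28 = 7.98%.
Labor force participation rate = 142.28 / 247.27 = 57.54%.
Employment-population ratio = 130.92 / 247.27 = 52.95%.

Unemployment rate ≈ 7.98%; labor force participation rate ≈ 57.54%; employment-population ratio ≈ 52.95%.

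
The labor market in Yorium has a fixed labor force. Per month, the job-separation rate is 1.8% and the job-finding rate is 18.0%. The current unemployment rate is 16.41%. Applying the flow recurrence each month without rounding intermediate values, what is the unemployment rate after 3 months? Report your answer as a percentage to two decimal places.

Unemployment rate after three months ≈ 12.87%.

With a fixed labor force, u_{t+1} = u_t + s·(1−u_t) − f·u_t = u_t·(1−s−f) + s.
Here 1−s−f = 0.802 and s = 0.018.
u_1 = 0.164100 × 0.802 + 0.018 = 0.149608.
u_2 = 0.149608 × 0.802 + 0.018 = 0.137986.
u_3 = 0.137986 × 0.802 + 0.018 = 0.128665.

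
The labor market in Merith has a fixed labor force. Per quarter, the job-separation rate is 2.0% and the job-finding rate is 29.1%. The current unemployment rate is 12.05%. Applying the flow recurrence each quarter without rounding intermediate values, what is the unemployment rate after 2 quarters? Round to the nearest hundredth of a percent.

With a fixed labor force, u_{t+1} = u_t + s·(1−u_t) − f·u_t = u_t·(1−s−f) + s.
Here 1−s−f = 0.689 and s = 0.020.
u_1 = 0.120500 × 0.689 + 0.020 = 0.103024.
u_2 = 0.103024 × 0.689 + 0.020 = 0.090984.

Unemployment rate after two quarters ≈ 9.10%.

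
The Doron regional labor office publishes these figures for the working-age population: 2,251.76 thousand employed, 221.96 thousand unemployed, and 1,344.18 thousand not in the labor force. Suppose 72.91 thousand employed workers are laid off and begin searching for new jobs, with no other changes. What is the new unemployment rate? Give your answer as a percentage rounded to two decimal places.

Initially, labor force = 2,251.76 + 221.96 = 2,473.72 thousand, so u = 221.96/2,473.72 = 8.97%.
After the change, employed falls and unemployed rises by 72.91; labor force unchanged → E = 2,178.85, U = 294.87, labor force = 2,473.72 thousand.
New unemployment rate = 294.87 / 2,473.72 = 11.92%.

New unemployment rate ≈ 11.92%.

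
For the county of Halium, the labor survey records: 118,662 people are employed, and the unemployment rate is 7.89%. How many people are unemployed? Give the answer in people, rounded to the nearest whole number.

About 10,164 are unemployed.

Let U be the number unemployed. The labor force is E + U, and U/(E+U) = 0.0789.
So U = 0.0789 × 118,662 / (1 − 0.0789) = 9362.43 / 0.9211 ≈ 10,164.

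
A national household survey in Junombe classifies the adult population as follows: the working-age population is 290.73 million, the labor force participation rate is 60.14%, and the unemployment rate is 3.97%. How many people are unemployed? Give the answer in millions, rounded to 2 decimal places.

About 6.94 million are unemployed.

Labor force = 0.6014 × 290.73 = 174.85 million.
Unemployed = 0.0397 × 174.85 ≈ 6.94 million.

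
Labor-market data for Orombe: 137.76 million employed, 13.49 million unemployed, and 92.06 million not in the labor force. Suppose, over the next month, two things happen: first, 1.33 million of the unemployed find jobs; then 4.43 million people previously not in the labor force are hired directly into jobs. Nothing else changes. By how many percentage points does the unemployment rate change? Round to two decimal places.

The unemployment rate changes by −1.11 percentage points.

Initially, labor force = 137.76 + 13.49 = 151.25 million, so u = 13.49/151.25 = 8.92%.
After the first change, unemployed falls and employed rises by 1.33; labor force unchanged → E = 139.09, U = 12.16, labor force = 151.25 million.
After the second change, employed and labor force both rise by 4.43; unemployed unchanged → E = 143.52, U = 12.16, labor force = 155.68 million.
New unemployment rate = 12.16 / 155.68 = 7.81%.
Change = 7.81% − 8.92% = −1.11 percentage points.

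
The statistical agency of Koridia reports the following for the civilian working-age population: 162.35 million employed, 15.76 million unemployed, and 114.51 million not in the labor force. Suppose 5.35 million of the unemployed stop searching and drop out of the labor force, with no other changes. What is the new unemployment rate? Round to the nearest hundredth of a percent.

Initially, labor force = 162.35 + 15.76 = 178.11 million, so u = 15.76/178.11 = 8.85%.
After the change, unemployed and labor force both fall by 5.35 → E = 162.35, U = 10.41, labor force = 172.76 million.
New unemployment rate = 10.41 / 172.76 = 6.03%.

New unemployment rate ≈ 6.03%.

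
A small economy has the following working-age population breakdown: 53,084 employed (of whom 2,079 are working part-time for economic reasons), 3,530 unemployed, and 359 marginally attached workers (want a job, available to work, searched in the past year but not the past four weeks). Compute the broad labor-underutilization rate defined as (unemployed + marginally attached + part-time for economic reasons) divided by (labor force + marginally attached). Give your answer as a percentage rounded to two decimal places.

Broad underutilization rate ≈ 10.48%.

Labor force = 53,084 + 3,530 = 56,614.
Numerator = 3,530 + 359 + 2,079 = 5,968.
Denominator = 56,614 + 359 = 56,973.
Broad rate = 5,968 / 56,973 = 10.48%.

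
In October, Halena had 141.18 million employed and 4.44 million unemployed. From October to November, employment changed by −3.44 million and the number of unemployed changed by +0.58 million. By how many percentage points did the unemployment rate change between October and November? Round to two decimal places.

October: labor force = 141.18 + 4.44 = 145.62; u = 4.44/145.62 = 3.05%.
November: labor force = 137.74 + 5.02 = 142.76; u = 5.02/142.76 = 3.52%.
Change = 3.52% − 3.05% = +0.47 pp.

The unemployment rate changed by +0.47 percentage points.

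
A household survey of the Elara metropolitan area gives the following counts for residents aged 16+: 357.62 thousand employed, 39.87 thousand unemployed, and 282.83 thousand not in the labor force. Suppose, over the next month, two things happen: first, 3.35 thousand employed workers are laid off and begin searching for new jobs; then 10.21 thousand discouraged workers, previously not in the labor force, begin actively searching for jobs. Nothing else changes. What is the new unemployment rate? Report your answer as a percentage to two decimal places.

Initially, labor force = 357.62 + 39.87 = 397.49 thousand, so u = 39.87/397.49 = 10.03%.
After the first change, employed falls and unemployed rises by 3.35; labor force unchanged → E = 354.27, U = 43.22, labor force = 397.49 thousand.
After the second change, unemployed and labor force both rise by 10.21 → E = 354.27, U = 53.43, labor force = 407.70 thousand.
New unemployment rate = 53.43 / 407.70 = 13.11%.

New unemployment rate ≈ 13.11%.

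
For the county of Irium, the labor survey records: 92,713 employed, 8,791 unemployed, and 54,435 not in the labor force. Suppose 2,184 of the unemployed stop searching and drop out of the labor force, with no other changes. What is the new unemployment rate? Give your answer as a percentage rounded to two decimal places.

Initially, labor force = 92,713 + 8,791 = 101,504, so u = 8,791/101,504 = 8.66%.
After the change, unemployed and labor force both fall by 2,184 → E = 92,713, U = 6,607, labor force = 99,320.
New unemployment rate = 6,607 / 99,320 = 6.65%.

New unemployment rate ≈ 6.65%.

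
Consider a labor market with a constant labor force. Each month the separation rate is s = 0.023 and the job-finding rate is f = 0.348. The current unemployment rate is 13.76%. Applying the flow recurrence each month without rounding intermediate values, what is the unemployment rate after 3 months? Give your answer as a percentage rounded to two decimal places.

With a fixed labor force, u_{t+1} = u_t + s·(1−u_t) − f·u_t = u_t·(1−s−f) + s.
Here 1−s−f = 0.629 and s = 0.023.
u_1 = 0.137600 × 0.629 + 0.023 = 0.109550.
u_2 = 0.109550 × 0.629 + 0.023 = 0.091907.
u_3 = 0.091907 × 0.629 + 0.023 = 0.080810.

Unemployment rate after three months ≈ 8.08%.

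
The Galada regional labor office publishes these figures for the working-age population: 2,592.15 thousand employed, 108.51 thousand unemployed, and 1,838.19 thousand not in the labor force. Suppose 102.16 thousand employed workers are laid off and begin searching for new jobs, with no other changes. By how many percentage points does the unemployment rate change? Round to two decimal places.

Initially, labor force = 2,592.15 + 108.51 = 2,700.66 thousand, so u = 108.51/2,700.66 = 4.02%.
After the change, employed falls and unemployed rises by 102.16; labor force unchanged → E = 2,489.99, U = 210.67, labor force = 2,700.66 thousand.
New unemployment rate = 210.67 / 2,700.66 = 7.80%.
Change = 7.80% − 4.02% = +3.78 percentage points.

The unemployment rate changes by +3.78 percentage points.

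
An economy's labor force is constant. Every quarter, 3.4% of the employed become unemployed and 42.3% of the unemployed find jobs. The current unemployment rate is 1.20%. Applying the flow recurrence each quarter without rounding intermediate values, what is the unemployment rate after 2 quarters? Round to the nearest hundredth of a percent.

With a fixed labor force, u_{t+1} = u_t + s·(1−u_t) − f·u_t = u_t·(1−s−f) + s.
Here 1−s−f = 0.543 and s = 0.034.
u_1 = 0.012000 × 0.543 + 0.034 = 0.040516.
u_2 = 0.040516 × 0.543 + 0.034 = 0.056000.

Unemployment rate after two quarters ≈ 5.60%.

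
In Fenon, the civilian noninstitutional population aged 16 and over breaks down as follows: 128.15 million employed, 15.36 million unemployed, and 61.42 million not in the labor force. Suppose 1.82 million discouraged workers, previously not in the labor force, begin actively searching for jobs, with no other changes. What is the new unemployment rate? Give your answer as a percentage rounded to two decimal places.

New unemployment rate ≈ 11.82%.

Initially, labor force = 128.15 + 15.36 = 143.51 million, so u = 15.36/143.51 = 10.70%.
After the change, unemployed and labor force both rise by 1.82 → E = 128.15, U = 17.18, labor force = 145.33 million.
New unemployment rate = 17.18 / 145.33 = 11.82%.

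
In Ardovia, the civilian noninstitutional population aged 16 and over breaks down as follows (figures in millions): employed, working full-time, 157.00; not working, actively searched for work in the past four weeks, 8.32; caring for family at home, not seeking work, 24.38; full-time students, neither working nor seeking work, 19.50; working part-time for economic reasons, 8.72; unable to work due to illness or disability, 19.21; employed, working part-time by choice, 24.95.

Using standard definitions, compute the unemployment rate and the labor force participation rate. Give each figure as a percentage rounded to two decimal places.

Employed = 157.00 + 8.72 + 24.95 = 190.67 million (anyone who worked, including part-time for economic reasons, counts as employed).
Unemployed = 8.32 million.
Labor force = 190.67 + 8.32 = 198.99 million.
Not in labor force = 24.38 + 19.50 + 19.21 = 63.09 million (those not working and not actively searching are outside the labor force).
Civilian working-age population = 198.99 + 63.09 = 262.08 million.
Unemployment rate = 8.32 / 198.99 = 4.18%.
Labor force participation rate = 198.99 / 262.08 = 75.93%.

Unemployment rate ≈ 4.18%; labor force participation rate ≈ 75.93%.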